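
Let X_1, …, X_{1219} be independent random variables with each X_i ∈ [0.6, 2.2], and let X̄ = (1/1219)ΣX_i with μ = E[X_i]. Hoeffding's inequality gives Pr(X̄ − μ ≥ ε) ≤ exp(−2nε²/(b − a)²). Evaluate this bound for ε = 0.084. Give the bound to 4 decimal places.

0.0012

Exponent: 2nε²/(b − a)² = 2·1219·0.084² / 1.6² = 6.71974.
Bound = exp(−6.71974) = 0.00121.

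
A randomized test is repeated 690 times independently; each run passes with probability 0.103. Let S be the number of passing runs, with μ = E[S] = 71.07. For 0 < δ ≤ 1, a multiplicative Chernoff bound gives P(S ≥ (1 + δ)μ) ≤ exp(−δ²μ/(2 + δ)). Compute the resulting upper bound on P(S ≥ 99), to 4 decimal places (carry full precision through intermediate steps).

0.0102

Write 99 = (1 + δ)μ, so δ = 99/71.07 − 1 = 0.3929928…
Then the exponent is δ²μ/(2 + δ) = (99 − μ)² / (μ·(2 + δ)) = 4.586846.
Bound = exp(−4.586846) = 0.01018.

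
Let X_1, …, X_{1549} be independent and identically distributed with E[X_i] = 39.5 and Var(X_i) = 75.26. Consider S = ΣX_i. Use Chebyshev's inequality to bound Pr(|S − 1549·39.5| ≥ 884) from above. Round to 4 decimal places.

0.1492

Var(S) = n·Var(X_i) = 1549·75.26 = 116577.74.
Chebyshev: Pr(|S − 1549·39.5| ≥ 884) ≤ Var(S)/884² = 116577.74/781456 = 0.1492.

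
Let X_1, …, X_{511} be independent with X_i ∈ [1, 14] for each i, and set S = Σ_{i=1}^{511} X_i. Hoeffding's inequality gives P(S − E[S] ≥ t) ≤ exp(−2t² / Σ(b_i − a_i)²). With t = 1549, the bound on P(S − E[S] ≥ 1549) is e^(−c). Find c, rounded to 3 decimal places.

55.568

Σ(b_i − a_i)² = 511·(13)² = 86359.
c = 2t²/86359 = 2·1549²/86359 = 55.5681.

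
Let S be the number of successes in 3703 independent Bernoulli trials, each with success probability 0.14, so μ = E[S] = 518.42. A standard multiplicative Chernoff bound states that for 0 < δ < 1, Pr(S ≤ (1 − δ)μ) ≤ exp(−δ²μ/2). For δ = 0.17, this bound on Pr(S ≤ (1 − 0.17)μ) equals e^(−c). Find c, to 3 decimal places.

7.491

c = δ²μ/2 = 0.17²·518.42/2 = 7.4912.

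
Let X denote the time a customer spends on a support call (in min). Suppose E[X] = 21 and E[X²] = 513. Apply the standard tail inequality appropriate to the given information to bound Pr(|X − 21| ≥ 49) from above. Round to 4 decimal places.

0.0300

The first two moments determine the variance, so Chebyshev's inequality is the sharpest standard bound available.
Var(X) = E[X²] − (E[X])² = 513 − 441 = 72.
Chebyshev's inequality: Pr(|X − μ| ≥ t) ≤ Var(X)/t² = 72/2401 = 0.0300.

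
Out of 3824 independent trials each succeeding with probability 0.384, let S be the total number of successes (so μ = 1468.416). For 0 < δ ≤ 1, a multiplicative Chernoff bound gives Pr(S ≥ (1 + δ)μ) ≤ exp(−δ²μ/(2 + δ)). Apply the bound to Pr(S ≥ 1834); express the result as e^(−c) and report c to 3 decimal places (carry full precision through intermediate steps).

Write 1834 = (1 + δ)μ, so δ = 1834/1468.416 − 1 = 0.2489649…
Then the exponent is δ²μ/(2 + δ) = (1834 − μ)² / (μ·(2 + δ)) = 40.470874.

40.471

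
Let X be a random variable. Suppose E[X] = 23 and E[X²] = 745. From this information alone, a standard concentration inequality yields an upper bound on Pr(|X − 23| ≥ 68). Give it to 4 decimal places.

0.0467

The first two moments determine the variance, so Chebyshev's inequality is the sharpest standard bound available.
Var(X) = E[X²] − (E[X])² = 745 − 529 = 216.
Chebyshev's inequality: Pr(|X − μ| ≥ t) ≤ Var(X)/t² = 216/4624 = 0.0467.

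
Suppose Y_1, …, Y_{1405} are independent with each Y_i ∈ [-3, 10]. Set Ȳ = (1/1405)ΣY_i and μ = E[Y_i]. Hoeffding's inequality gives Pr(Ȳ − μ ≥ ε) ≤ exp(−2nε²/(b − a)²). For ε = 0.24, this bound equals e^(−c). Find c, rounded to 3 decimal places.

c = 2nε²/(b − a)² = 2·1405·0.24² / 13² = 0.9577.

0.958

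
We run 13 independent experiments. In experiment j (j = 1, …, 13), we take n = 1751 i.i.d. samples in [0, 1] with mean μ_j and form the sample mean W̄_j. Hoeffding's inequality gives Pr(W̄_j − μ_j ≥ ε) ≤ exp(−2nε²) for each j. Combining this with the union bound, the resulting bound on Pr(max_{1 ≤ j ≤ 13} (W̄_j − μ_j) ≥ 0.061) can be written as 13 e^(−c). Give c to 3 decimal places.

Union bound over the 13 events: Pr(max_{1 ≤ j ≤ 13} (W̄_j − μ_j) ≥ 0.061) ≤ 13·exp(−2nε²) = 13 exp(−2·1751·0.061²).
So c = 2·1751·0.061² = 13.0309.

13.031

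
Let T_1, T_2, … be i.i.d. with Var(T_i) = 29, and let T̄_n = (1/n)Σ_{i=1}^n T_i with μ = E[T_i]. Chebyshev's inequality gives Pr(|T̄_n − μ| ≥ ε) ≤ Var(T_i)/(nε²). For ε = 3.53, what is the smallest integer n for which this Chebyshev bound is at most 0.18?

13

Require 29/(n·3.53²) ≤ 0.18, i.e. n ≥ 29/(0.18·3.53²) = 12.929.
The smallest integer n is 13.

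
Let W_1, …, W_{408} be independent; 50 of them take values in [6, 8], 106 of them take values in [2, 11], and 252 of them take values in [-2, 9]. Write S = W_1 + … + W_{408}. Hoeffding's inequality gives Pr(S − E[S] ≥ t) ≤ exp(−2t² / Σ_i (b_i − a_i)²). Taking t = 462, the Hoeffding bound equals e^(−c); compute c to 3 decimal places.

10.868

Σ(b_i − a_i)² = 50·2² + 106·9² + 252·11² = 39278.
c = 2t² / 39278 = 2·462² / 39278 = 10.8684.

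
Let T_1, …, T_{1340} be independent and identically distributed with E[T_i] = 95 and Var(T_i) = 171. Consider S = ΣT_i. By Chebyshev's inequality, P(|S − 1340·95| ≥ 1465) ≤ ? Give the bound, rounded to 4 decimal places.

Var(S) = n·Var(T_i) = 1340·171 = 229140.
Chebyshev: P(|S − 1340·95| ≥ 1465) ≤ Var(S)/1465² = 229140/2146225 = 0.1068.

0.1068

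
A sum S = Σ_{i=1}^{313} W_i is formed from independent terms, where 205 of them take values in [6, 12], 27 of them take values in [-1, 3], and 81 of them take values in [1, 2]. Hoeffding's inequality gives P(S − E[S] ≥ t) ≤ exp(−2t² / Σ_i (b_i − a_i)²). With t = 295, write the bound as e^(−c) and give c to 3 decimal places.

Σ(b_i − a_i)² = 205·6² + 27·4² + 81·1² = 7893.
c = 2t² / 7893 = 2·295² / 7893 = 22.0512.

22.051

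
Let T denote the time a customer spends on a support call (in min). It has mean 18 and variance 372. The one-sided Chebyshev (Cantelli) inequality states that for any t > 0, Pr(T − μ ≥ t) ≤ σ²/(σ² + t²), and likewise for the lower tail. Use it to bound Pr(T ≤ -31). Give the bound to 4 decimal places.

0.1342

Here σ² = 372 and t = 49, so σ² + t² = 2773.
Cantelli's bound: 372/2773 = 0.1342.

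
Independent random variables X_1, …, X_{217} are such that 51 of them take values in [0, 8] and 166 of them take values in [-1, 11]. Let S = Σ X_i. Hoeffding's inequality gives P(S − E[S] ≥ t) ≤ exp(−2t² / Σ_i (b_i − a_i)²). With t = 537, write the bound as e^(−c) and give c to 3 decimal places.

21.229

Σ(b_i − a_i)² = 51·8² + 166·12² = 27168.
c = 2t² / 27168 = 2·537² / 27168 = 21.2286.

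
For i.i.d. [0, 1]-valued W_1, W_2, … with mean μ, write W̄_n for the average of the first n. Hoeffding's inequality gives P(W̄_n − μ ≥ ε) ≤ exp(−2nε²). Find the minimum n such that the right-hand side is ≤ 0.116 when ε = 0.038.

746

Require exp(−2nε²) ≤ 0.116, i.e. 2nε² ≥ ln(1/0.116) = 2.154165.
So n ≥ 2.154165 / (2·0.038²) = 745.902.
The smallest integer n is 746.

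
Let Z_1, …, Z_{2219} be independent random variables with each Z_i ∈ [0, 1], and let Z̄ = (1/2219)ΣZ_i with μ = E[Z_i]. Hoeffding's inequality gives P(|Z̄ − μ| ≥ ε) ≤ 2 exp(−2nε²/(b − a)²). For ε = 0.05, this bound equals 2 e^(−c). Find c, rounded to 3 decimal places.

11.095

c = 2nε²/(b − a)² = 2·2219·0.05² / 1² = 11.0950.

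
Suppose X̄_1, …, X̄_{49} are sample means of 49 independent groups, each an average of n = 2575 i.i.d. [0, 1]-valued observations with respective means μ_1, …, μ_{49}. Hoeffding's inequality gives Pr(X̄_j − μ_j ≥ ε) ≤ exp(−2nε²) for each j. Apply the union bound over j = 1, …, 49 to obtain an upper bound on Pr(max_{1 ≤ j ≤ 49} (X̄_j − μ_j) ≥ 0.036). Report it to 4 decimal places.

0.0619

Per-experiment Hoeffding bound: exp(−2·2575·0.036²) = exp(−6.67440) = 0.0012628.
Union bound over 49 events: 49·0.0012628 = 0.06188.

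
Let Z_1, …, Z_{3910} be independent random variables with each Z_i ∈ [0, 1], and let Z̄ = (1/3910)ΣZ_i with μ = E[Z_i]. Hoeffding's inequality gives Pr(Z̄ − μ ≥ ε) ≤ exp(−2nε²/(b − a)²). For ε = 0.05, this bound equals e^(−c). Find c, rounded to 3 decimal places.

c = 2nε²/(b − a)² = 2·3910·0.05² / 1² = 19.5500.

19.550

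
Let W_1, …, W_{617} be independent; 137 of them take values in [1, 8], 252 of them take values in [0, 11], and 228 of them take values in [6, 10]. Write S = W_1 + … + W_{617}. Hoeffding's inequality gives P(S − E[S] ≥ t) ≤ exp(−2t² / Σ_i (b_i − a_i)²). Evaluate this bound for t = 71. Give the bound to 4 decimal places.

Σ(b_i − a_i)² = 137·7² + 252·11² + 228·4² = 40853.
Exponent = 2·71² / 40853 = 0.24679.
Bound = exp(−0.24679) = 0.78131.

0.7813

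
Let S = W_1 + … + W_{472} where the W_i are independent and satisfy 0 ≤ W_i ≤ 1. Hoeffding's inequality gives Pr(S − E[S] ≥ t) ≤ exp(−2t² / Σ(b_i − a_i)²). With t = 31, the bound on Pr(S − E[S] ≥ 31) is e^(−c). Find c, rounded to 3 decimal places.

4.072

Σ(b_i − a_i)² = 472·(1)² = 472.
c = 2t²/472 = 2·31²/472 = 4.0720.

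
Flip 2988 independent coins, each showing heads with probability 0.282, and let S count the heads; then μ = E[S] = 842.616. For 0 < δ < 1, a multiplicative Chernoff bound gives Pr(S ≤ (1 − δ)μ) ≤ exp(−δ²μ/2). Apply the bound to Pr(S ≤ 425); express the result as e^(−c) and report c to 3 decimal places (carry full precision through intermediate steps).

103.489

Write 425 = (1 − δ)μ, so δ = 1 − 425/842.616 = 0.4956184…
Then the exponent is δ²μ/2 = (μ − 425)²/(2μ) = 103.489088.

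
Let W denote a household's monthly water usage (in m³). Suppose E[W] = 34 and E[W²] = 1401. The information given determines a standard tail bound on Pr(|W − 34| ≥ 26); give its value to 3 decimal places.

The first two moments determine the variance, so Chebyshev's inequality is the sharpest standard bound available.
Var(W) = E[W²] − (E[W])² = 1401 − 1156 = 245.
Chebyshev's inequality: Pr(|W − μ| ≥ t) ≤ Var(W)/t² = 245/676 = 0.3624.

0.362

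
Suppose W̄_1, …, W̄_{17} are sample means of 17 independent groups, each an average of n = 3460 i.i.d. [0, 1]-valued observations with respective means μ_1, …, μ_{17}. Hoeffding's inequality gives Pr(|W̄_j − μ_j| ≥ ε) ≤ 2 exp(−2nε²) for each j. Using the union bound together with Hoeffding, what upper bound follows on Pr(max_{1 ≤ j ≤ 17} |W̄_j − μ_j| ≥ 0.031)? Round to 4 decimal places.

0.0440

Per-experiment Hoeffding bound: 2·exp(−2·3460·0.031²) = 2·exp(−6.65012) = 0.0025877.
Union bound over 17 events: 17·0.0025877 = 0.04399.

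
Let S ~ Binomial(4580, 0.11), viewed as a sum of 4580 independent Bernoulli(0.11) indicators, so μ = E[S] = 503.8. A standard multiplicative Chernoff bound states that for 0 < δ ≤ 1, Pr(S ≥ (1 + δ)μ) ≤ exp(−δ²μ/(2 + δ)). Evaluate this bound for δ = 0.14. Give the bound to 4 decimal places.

0.0099

Exponent = δ²μ/(2 + δ) = 0.14²·503.8/2.14 = 4.6142.
Bound = exp(−4.6142) = 0.00991.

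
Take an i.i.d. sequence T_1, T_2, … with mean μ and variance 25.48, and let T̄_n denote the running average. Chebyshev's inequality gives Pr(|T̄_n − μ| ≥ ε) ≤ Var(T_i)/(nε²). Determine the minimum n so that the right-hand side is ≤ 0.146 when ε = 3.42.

Require 25.48/(n·3.42²) ≤ 0.146, i.e. n ≥ 25.48/(0.146·3.42²) = 14.921.
The smallest integer n is 15.

15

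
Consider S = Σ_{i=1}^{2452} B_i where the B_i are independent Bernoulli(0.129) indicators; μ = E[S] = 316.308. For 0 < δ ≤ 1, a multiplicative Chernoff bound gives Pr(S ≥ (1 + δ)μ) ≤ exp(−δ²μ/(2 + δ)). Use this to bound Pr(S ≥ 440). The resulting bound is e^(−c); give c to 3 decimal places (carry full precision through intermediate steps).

Write 440 = (1 + δ)μ, so δ = 440/316.308 − 1 = 0.3910492…
Then the exponent is δ²μ/(2 + δ) = (440 − μ)² / (μ·(2 + δ)) = 20.229471.

20.229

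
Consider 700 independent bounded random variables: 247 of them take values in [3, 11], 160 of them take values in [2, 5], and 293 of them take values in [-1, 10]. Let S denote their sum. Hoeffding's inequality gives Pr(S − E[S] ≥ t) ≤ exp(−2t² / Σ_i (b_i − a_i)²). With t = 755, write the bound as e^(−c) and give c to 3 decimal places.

21.632

Σ(b_i − a_i)² = 247·8² + 160·3² + 293·11² = 52701.
c = 2t² / 52701 = 2·755² / 52701 = 21.6324.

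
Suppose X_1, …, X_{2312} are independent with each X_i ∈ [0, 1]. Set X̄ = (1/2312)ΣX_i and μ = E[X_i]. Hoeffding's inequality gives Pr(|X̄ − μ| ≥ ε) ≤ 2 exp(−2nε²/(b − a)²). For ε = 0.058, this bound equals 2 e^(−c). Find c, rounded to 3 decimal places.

15.555

c = 2nε²/(b − a)² = 2·2312·0.058² / 1² = 15.5551.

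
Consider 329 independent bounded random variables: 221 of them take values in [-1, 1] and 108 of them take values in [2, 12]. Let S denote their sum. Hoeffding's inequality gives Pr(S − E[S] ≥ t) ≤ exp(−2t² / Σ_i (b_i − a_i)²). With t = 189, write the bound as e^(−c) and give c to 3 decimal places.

6.115

Σ(b_i − a_i)² = 221·2² + 108·10² = 11684.
c = 2t² / 11684 = 2·189² / 11684 = 6.1145.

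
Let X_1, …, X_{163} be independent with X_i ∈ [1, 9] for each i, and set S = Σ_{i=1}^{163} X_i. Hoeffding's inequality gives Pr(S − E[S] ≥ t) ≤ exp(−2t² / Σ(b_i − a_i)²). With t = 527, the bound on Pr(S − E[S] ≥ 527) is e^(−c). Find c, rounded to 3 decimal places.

53.246

Σ(b_i − a_i)² = 163·(8)² = 10432.
c = 2t²/10432 = 2·527²/10432 = 53.2456.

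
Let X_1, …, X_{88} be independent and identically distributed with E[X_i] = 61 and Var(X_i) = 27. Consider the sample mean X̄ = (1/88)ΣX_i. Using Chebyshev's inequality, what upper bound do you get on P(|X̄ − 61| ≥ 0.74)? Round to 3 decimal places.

0.560

Var(X̄) = Var(X_i)/n = 27/88 = 0.30682.
Chebyshev: P(|X̄ − 61| ≥ 0.74) ≤ Var(X̄)/(0.74)² = 27/(88·0.74²) = 0.5603.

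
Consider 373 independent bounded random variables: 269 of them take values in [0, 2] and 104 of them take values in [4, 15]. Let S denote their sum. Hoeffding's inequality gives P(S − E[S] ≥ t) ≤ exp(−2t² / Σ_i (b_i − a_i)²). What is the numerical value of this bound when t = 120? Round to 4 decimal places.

Σ(b_i − a_i)² = 269·2² + 104·11² = 13660.
Exponent = 2·120² / 13660 = 2.10835.
Bound = exp(−2.10835) = 0.12144.

0.1214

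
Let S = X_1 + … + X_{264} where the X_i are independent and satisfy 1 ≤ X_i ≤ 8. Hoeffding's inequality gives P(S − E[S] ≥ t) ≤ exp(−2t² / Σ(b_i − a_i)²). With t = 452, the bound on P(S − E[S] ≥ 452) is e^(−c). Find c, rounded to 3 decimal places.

31.587

Σ(b_i − a_i)² = 264·(7)² = 12936.
c = 2t²/12936 = 2·452²/12936 = 31.5869.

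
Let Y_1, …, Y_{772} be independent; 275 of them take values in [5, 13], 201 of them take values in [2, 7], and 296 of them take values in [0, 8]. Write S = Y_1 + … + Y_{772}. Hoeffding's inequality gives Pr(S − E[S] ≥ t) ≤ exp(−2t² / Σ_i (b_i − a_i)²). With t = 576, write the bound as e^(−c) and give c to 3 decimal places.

Σ(b_i − a_i)² = 275·8² + 201·5² + 296·8² = 41569.
c = 2t² / 41569 = 2·576² / 41569 = 15.9627.

15.963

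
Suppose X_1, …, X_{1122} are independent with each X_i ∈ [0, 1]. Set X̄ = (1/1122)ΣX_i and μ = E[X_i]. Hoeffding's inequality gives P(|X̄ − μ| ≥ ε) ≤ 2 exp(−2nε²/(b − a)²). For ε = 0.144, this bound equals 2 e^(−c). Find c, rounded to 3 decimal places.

46.532

c = 2nε²/(b − a)² = 2·1122·0.144² / 1² = 46.5316.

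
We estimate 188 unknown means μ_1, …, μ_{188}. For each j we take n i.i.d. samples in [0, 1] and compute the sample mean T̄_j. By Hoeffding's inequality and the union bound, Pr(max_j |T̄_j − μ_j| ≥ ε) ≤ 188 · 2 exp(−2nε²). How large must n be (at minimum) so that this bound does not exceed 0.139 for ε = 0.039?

2598

Need 2·188·exp(−2nε²) ≤ 0.139, i.e. exp(−2nε²) ≤ 0.139/376.
So 2nε² ≥ ln(376/0.139) = 7.902870.
Hence n ≥ 7.902870/(2·0.039²) = 2597.919.
The smallest integer n is 2598.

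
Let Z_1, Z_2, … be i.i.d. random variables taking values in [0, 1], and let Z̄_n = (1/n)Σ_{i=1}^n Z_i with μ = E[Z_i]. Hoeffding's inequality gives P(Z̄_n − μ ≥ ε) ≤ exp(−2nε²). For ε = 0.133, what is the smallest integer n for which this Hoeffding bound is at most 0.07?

76

Require exp(−2nε²) ≤ 0.07, i.e. 2nε² ≥ ln(1/0.07) = 2.659260.
So n ≥ 2.659260 / (2·0.133²) = 75.167.
The smallest integer n is 76.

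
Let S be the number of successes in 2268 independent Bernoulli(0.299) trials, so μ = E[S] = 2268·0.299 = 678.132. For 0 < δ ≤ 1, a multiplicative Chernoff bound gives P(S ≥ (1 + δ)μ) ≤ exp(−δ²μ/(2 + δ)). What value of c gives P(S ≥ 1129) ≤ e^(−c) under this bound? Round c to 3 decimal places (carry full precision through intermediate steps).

112.489

Write 1129 = (1 + δ)μ, so δ = 1129/678.132 − 1 = 0.6648676…
Then the exponent is δ²μ/(2 + δ) = (1129 − μ)² / (μ·(2 + δ)) = 112.488713.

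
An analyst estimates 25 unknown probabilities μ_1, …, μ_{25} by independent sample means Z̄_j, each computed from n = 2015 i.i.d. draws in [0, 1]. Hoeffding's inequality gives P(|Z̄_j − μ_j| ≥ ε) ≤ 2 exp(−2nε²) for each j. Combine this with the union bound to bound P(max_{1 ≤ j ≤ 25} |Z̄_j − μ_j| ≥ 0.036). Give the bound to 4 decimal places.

Per-experiment Hoeffding bound: 2·exp(−2·2015·0.036²) = 2·exp(−5.22288) = 0.010784.
Union bound over 25 events: 25·0.010784 = 0.26959.

0.2696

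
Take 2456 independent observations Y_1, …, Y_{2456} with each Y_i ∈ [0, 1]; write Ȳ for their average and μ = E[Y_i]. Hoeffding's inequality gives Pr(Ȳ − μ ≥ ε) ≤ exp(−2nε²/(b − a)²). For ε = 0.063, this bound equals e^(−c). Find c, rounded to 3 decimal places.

19.496

c = 2nε²/(b − a)² = 2·2456·0.063² / 1² = 19.4957.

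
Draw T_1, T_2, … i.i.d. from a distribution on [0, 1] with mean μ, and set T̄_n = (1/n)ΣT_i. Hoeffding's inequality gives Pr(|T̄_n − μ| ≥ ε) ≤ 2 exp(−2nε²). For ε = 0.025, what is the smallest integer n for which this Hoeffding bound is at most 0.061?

2793

Require 2·exp(−2nε²) ≤ 0.061, i.e. 2nε² ≥ ln(2/0.061) = 3.490029.
So n ≥ 3.490029 / (2·0.025²) = 2792.023.
The smallest integer n is 2793.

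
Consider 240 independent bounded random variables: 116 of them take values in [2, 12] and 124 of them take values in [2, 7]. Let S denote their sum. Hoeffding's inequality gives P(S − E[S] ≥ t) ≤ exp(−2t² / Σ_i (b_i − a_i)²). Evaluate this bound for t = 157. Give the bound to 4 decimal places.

0.0350

Σ(b_i − a_i)² = 116·10² + 124·5² = 14700.
Exponent = 2·157² / 14700 = 3.35361.
Bound = exp(−3.35361) = 0.03496.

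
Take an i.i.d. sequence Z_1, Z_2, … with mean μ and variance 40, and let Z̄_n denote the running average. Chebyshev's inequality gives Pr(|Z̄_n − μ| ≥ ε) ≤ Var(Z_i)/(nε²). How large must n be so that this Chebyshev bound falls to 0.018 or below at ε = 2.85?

274

Require 40/(n·2.85²) ≤ 0.018, i.e. n ≥ 40/(0.018·2.85²) = 273.588.
The smallest integer n is 274.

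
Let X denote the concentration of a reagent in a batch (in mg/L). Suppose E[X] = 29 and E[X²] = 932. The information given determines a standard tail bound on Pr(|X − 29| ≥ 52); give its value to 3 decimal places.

The first two moments determine the variance, so Chebyshev's inequality is the sharpest standard bound available.
Var(X) = E[X²] − (E[X])² = 932 − 841 = 91.
Chebyshev's inequality: Pr(|X − μ| ≥ t) ≤ Var(X)/t² = 91/2704 = 0.0337.

0.034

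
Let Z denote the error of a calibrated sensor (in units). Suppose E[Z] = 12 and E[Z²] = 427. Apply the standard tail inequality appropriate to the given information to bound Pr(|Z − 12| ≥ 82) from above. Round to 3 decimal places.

The first two moments determine the variance, so Chebyshev's inequality is the sharpest standard bound available.
Var(Z) = E[Z²] − (E[Z])² = 427 − 144 = 283.
Chebyshev's inequality: Pr(|Z − μ| ≥ t) ≤ Var(Z)/t² = 283/6724 = 0.0421.

0.042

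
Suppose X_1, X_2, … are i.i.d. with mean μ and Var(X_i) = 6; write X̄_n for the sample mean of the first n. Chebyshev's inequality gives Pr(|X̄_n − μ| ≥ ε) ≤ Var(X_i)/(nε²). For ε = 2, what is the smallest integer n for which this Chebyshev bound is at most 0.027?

56

Require 6/(n·2²) ≤ 0.027, i.e. n ≥ 6/(0.027·2²) = 55.556.
The smallest integer n is 56.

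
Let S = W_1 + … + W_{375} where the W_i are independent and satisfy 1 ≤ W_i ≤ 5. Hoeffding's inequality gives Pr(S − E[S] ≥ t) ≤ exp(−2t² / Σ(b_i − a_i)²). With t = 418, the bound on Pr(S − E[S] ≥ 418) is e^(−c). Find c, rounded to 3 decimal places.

58.241

Σ(b_i − a_i)² = 375·(4)² = 6000.
c = 2t²/6000 = 2·418²/6000 = 58.2413.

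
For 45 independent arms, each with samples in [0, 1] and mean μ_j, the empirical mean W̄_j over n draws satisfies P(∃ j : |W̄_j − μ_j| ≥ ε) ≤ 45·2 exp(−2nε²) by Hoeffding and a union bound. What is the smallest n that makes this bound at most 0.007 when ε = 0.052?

1750

Need 2·45·exp(−2nε²) ≤ 0.007, i.e. exp(−2nε²) ≤ 0.007/90.
So 2nε² ≥ ln(90/0.007) = 9.461655.
Hence n ≥ 9.461655/(2·0.052²) = 1749.566.
The smallest integer n is 1750.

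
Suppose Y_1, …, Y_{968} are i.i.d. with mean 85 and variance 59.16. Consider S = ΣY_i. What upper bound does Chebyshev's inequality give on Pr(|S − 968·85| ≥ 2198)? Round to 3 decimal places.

0.012

Var(S) = n·Var(Y_i) = 968·59.16 = 57266.88.
Chebyshev: Pr(|S − 968·85| ≥ 2198) ≤ Var(S)/2198² = 57266.88/4831204 = 0.0119.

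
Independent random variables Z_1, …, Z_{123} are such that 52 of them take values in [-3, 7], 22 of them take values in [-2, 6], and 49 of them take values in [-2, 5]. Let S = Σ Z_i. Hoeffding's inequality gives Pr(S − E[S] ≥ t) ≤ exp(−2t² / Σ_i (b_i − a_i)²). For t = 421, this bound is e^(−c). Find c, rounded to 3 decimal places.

Σ(b_i − a_i)² = 52·10² + 22·8² + 49·7² = 9009.
c = 2t² / 9009 = 2·421² / 9009 = 39.3475.

39.348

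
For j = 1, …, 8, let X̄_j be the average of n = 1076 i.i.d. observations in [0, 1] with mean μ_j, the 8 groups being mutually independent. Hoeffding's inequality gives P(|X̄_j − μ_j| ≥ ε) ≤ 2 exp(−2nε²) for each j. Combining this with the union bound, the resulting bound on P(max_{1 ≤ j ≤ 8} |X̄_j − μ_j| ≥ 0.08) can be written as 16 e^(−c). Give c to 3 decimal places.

13.773

Union bound over the 8 events: P(max_{1 ≤ j ≤ 8} |X̄_j − μ_j| ≥ 0.08) ≤ 8·2·exp(−2nε²) = 16 exp(−2·1076·0.08²).
So c = 2·1076·0.08² = 13.7728.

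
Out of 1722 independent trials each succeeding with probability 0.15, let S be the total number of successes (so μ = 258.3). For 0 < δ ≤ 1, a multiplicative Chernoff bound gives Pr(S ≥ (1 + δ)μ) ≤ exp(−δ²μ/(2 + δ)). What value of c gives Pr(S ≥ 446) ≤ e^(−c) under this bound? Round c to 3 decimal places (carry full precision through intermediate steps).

Write 446 = (1 + δ)μ, so δ = 446/258.3 − 1 = 0.7266744…
Then the exponent is δ²μ/(2 + δ) = (446 − μ)² / (μ·(2 + δ)) = 50.023129.

50.023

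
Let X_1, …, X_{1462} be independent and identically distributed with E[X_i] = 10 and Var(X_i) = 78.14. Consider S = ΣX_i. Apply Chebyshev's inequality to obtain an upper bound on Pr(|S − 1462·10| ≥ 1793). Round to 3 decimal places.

Var(S) = n·Var(X_i) = 1462·78.14 = 114240.68.
Chebyshev: Pr(|S − 1462·10| ≥ 1793) ≤ Var(S)/1793² = 114240.68/3214849 = 0.0355.

0.036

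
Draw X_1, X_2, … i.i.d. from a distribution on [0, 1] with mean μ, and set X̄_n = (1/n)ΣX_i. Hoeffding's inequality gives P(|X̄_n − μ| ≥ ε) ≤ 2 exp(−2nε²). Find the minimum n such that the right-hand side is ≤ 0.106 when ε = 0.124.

Require 2·exp(−2nε²) ≤ 0.106, i.e. 2nε² ≥ ln(2/0.106) = 2.937463.
So n ≥ 2.937463 / (2·0.124²) = 95.521.
The smallest integer n is 96.

96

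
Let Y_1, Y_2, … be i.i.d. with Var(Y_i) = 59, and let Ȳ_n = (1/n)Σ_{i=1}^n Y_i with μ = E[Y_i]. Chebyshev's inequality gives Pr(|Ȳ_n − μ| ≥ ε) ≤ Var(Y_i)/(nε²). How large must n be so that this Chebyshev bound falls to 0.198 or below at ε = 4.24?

17

Require 59/(n·4.24²) ≤ 0.198, i.e. n ≥ 59/(0.198·4.24²) = 16.575.
The smallest integer n is 17.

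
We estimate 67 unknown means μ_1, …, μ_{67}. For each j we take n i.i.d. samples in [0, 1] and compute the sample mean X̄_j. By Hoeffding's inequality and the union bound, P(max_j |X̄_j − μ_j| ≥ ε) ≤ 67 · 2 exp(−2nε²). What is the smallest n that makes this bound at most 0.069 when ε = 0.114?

Need 2·67·exp(−2nε²) ≤ 0.069, i.e. exp(−2nε²) ≤ 0.069/134.
So 2nε² ≥ ln(134/0.069) = 7.571489.
Hence n ≥ 7.571489/(2·0.114²) = 291.301.
The smallest integer n is 292.

292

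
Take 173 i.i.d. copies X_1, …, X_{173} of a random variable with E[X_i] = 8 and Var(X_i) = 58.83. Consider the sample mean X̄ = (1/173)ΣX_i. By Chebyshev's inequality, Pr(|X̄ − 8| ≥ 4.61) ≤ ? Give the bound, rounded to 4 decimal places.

0.0160

Var(X̄) = Var(X_i)/n = 58.83/173 = 0.34006.
Chebyshev: Pr(|X̄ − 8| ≥ 4.61) ≤ Var(X̄)/(4.61)² = 58.83/(173·4.61²) = 0.0160.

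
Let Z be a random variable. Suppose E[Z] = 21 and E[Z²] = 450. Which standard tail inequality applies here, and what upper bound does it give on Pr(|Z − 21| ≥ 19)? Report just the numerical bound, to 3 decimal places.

0.025

The first two moments determine the variance, so Chebyshev's inequality is the sharpest standard bound available.
Var(Z) = E[Z²] − (E[Z])² = 450 − 441 = 9.
Chebyshev's inequality: Pr(|Z − μ| ≥ t) ≤ Var(Z)/t² = 9/361 = 0.0249.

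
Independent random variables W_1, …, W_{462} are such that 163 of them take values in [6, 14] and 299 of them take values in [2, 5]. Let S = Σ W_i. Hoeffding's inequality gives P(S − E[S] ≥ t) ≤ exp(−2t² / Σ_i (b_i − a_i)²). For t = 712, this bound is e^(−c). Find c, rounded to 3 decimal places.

Σ(b_i − a_i)² = 163·8² + 299·3² = 13123.
c = 2t² / 13123 = 2·712² / 13123 = 77.2604.

77.260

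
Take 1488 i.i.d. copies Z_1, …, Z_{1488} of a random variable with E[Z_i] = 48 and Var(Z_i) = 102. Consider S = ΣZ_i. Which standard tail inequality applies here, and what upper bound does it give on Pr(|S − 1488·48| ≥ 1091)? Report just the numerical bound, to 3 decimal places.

With mean and variance of each term known, Chebyshev's inequality bounds the deviation of the sum (or sample mean).
Var(S) = n·Var(Z_i) = 1488·102 = 151776.
Chebyshev: Pr(|S − 1488·48| ≥ 1091) ≤ Var(S)/1091² = 151776/1190281 = 0.1275.

0.128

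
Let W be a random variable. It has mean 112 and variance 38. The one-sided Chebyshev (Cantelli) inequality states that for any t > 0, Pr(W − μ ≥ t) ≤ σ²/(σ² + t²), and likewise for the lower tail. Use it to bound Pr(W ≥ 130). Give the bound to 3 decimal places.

Here σ² = 38 and t = 18, so σ² + t² = 362.
Cantelli's bound: 38/362 = 0.1050.

0.105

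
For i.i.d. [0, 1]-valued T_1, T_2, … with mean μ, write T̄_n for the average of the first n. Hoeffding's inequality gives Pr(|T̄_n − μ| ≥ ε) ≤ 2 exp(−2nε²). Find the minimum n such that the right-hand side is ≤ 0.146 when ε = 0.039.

861

Require 2·exp(−2nε²) ≤ 0.146, i.e. 2nε² ≥ ln(2/0.146) = 2.617296.
So n ≥ 2.617296 / (2·0.039²) = 860.387.
The smallest integer n is 861.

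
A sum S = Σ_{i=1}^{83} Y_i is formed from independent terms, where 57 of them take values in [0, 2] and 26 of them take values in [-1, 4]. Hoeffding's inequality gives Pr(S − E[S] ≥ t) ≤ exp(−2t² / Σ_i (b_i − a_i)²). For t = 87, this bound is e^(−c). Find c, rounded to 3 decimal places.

Σ(b_i − a_i)² = 57·2² + 26·5² = 878.
c = 2t² / 878 = 2·87² / 878 = 17.2415.

17.241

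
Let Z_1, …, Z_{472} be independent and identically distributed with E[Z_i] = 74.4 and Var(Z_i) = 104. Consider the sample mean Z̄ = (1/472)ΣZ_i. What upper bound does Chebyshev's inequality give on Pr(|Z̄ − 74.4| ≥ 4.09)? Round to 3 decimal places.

0.013

Var(Z̄) = Var(Z_i)/n = 104/472 = 0.22034.
Chebyshev: Pr(|Z̄ − 74.4| ≥ 4.09) ≤ Var(Z̄)/(4.09)² = 104/(472·4.09²) = 0.0132.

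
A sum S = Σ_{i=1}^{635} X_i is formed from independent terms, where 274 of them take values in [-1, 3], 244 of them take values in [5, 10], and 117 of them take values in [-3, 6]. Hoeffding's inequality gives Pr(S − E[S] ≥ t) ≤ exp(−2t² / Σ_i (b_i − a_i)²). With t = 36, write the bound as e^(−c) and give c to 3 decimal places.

Σ(b_i − a_i)² = 274·4² + 244·5² + 117·9² = 19961.
c = 2t² / 19961 = 2·36² / 19961 = 0.1299.

0.130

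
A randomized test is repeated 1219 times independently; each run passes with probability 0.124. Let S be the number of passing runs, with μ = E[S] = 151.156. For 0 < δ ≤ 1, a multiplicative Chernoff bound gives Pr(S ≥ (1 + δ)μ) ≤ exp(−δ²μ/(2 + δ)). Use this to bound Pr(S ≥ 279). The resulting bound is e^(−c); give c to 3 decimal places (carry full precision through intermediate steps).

Write 279 = (1 + δ)μ, so δ = 279/151.156 − 1 = 0.8457752…
Then the exponent is δ²μ/(2 + δ) = (279 − μ)² / (μ·(2 + δ)) = 37.995723.

37.996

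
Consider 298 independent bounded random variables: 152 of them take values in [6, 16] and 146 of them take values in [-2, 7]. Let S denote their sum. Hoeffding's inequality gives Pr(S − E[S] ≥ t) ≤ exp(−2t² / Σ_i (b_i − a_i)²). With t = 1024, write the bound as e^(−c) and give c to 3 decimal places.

77.598

Σ(b_i − a_i)² = 152·10² + 146·9² = 27026.
c = 2t² / 27026 = 2·1024² / 27026 = 77.5976.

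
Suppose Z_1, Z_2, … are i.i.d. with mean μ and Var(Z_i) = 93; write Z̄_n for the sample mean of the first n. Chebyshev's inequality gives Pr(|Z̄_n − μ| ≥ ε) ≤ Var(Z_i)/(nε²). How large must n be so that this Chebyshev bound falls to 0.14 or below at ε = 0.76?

Require 93/(n·0.76²) ≤ 0.14, i.e. n ≥ 93/(0.14·0.76²) = 1150.079.
The smallest integer n is 1151.

1151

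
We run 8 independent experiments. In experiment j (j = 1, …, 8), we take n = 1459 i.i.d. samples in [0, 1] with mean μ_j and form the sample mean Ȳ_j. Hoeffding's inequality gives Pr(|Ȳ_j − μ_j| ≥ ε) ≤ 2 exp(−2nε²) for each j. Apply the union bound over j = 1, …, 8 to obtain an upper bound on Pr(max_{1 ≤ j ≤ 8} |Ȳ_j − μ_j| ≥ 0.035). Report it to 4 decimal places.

Per-experiment Hoeffding bound: 2·exp(−2·1459·0.035²) = 2·exp(−3.57455) = 0.056056.
Union bound over 8 events: 8·0.056056 = 0.44845.

0.4484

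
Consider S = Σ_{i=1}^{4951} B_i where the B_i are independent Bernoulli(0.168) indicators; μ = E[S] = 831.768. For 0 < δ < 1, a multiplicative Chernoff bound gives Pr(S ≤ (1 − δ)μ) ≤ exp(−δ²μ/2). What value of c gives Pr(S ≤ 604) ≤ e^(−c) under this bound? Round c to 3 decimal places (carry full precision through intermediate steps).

Write 604 = (1 − δ)μ, so δ = 1 − 604/831.768 = 0.273836…
Then the exponent is δ²μ/2 = (μ − 604)²/(2μ) = 31.185536.

31.186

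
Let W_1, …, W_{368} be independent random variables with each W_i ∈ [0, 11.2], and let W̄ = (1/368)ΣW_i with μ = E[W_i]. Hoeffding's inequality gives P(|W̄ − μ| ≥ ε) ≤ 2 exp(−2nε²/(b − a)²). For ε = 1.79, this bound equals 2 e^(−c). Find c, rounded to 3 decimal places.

18.800

c = 2nε²/(b − a)² = 2·368·1.79² / 11.2² = 18.7996.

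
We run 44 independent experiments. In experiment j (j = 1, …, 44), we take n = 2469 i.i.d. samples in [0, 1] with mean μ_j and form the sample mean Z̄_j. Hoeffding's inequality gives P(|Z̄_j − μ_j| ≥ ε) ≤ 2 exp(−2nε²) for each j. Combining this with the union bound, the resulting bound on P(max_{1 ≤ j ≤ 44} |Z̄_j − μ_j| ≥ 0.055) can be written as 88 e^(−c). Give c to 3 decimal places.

Union bound over the 44 events: P(max_{1 ≤ j ≤ 44} |Z̄_j − μ_j| ≥ 0.055) ≤ 44·2·exp(−2nε²) = 88 exp(−2·2469·0.055²).
So c = 2·2469·0.055² = 14.9375.

14.937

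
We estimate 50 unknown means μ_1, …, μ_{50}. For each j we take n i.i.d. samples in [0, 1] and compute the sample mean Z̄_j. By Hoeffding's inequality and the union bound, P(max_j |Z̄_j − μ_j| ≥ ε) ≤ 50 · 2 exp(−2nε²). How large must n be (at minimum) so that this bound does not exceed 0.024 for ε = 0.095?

462

Need 2·50·exp(−2nε²) ≤ 0.024, i.e. exp(−2nε²) ≤ 0.024/100.
So 2nε² ≥ ln(100/0.024) = 8.334872.
Hence n ≥ 8.334872/(2·0.095²) = 461.766.
The smallest integer n is 462.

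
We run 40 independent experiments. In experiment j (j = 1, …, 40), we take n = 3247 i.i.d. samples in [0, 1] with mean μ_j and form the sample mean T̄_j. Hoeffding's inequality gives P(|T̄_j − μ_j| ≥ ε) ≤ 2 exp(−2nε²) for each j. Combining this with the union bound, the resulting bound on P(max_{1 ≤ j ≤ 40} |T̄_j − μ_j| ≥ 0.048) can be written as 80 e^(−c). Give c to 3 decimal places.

Union bound over the 40 events: P(max_{1 ≤ j ≤ 40} |T̄_j − μ_j| ≥ 0.048) ≤ 40·2·exp(−2nε²) = 80 exp(−2·3247·0.048²).
So c = 2·3247·0.048² = 14.9622.

14.962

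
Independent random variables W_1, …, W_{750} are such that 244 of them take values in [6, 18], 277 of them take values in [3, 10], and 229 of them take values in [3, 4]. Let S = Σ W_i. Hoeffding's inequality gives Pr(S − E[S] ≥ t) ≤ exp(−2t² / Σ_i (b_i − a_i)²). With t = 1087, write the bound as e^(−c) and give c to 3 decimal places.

48.288

Σ(b_i − a_i)² = 244·12² + 277·7² + 229·1² = 48938.
c = 2t² / 48938 = 2·1087² / 48938 = 48.2884.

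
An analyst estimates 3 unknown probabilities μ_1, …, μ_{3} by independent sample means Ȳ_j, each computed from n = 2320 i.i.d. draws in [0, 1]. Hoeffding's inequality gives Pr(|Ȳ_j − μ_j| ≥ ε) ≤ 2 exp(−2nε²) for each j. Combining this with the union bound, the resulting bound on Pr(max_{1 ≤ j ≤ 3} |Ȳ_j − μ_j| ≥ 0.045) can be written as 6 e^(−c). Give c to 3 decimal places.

Union bound over the 3 events: Pr(max_{1 ≤ j ≤ 3} |Ȳ_j − μ_j| ≥ 0.045) ≤ 3·2·exp(−2nε²) = 6 exp(−2·2320·0.045²).
So c = 2·2320·0.045² = 9.3960.

9.396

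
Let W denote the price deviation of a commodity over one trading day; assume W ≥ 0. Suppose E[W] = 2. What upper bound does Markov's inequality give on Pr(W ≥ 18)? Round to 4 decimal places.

Markov's inequality: for a non-negative random variable, Pr(W ≥ a) ≤ E[W]/a.
Here E[W] = 2 and a = 18, so the bound is 2/18 = 0.1111.

0.1111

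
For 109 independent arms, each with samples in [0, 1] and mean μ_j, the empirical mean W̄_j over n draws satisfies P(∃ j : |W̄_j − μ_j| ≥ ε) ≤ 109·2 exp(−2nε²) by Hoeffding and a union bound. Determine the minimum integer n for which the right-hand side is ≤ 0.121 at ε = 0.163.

142

Need 2·109·exp(−2nε²) ≤ 0.121, i.e. exp(−2nε²) ≤ 0.121/218.
So 2nε² ≥ ln(218/0.121) = 7.496460.
Hence n ≥ 7.496460/(2·0.163²) = 141.075.
The smallest integer n is 142.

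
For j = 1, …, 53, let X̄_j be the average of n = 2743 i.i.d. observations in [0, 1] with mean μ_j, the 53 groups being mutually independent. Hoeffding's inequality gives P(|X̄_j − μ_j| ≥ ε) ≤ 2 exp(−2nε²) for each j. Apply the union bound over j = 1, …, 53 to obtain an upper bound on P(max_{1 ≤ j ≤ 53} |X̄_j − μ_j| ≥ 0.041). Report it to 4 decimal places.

Per-experiment Hoeffding bound: 2·exp(−2·2743·0.041²) = 2·exp(−9.22197) = 0.00019769.
Union bound over 53 events: 53·0.00019769 = 0.01048.

0.0105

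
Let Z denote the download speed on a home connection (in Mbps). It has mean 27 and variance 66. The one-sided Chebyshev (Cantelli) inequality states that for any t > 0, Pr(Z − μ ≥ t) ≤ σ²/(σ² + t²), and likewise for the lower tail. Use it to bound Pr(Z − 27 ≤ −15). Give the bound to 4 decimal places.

Here σ² = 66 and t = 15, so σ² + t² = 291.
Cantelli's bound: 66/291 = 0.2268.

0.2268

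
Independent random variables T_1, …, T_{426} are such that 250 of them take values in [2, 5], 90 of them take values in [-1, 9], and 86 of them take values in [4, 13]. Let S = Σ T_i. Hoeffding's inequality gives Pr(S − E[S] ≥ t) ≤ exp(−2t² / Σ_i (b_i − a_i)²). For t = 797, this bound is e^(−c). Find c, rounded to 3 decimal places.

Σ(b_i − a_i)² = 250·3² + 90·10² + 86·9² = 18216.
c = 2t² / 18216 = 2·797² / 18216 = 69.7419.

69.742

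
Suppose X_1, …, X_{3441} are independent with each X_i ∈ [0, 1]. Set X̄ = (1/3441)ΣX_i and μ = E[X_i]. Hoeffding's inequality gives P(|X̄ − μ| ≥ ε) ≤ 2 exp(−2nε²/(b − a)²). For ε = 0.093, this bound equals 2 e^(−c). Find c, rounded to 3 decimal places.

c = 2nε²/(b − a)² = 2·3441·0.093² / 1² = 59.5224.

59.522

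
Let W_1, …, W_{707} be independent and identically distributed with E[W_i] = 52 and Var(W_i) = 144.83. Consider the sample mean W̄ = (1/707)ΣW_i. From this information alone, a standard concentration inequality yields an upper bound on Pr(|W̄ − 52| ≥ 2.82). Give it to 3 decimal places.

With mean and variance of each term known, Chebyshev's inequality bounds the deviation of the sum (or sample mean).
Var(W̄) = Var(W_i)/n = 144.83/707 = 0.20485.
Chebyshev: Pr(|W̄ − 52| ≥ 2.82) ≤ Var(W̄)/(2.82)² = 144.83/(707·2.82²) = 0.0258.

0.026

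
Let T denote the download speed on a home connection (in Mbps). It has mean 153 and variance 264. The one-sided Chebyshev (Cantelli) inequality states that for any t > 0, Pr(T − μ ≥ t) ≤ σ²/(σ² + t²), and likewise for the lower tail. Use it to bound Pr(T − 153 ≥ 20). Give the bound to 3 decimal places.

Here σ² = 264 and t = 20, so σ² + t² = 664.
Cantelli's bound: 264/664 = 0.3976.

0.398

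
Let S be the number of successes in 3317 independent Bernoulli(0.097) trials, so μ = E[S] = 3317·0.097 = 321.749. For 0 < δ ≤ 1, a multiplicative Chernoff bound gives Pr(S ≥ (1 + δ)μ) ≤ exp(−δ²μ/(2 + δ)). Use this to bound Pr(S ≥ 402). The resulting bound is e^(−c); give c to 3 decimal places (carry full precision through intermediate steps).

Write 402 = (1 + δ)μ, so δ = 402/321.749 − 1 = 0.2494211…
Then the exponent is δ²μ/(2 + δ) = (402 − μ)² / (μ·(2 + δ)) = 8.898421.

8.898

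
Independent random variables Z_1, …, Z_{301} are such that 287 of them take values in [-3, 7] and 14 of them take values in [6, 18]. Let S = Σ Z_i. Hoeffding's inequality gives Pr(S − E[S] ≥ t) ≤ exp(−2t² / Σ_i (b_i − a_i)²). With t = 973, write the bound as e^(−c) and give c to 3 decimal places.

Σ(b_i − a_i)² = 287·10² + 14·12² = 30716.
c = 2t² / 30716 = 2·973² / 30716 = 61.6440.

61.644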